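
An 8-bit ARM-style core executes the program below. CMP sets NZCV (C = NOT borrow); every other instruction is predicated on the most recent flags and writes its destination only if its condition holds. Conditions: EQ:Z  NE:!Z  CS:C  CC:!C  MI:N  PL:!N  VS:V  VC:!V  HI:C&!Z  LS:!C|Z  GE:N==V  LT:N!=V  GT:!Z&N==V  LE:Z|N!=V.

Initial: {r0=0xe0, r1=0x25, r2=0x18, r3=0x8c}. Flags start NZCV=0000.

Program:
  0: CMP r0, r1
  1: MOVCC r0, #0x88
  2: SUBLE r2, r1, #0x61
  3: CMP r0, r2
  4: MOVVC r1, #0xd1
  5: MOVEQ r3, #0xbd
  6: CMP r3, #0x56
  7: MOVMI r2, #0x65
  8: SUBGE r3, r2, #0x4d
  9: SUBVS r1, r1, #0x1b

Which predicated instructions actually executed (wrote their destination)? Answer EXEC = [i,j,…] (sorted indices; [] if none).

0: ✓ CMP  NZCV=1010
1: · MOVCC
2: ✓ SUBLE  r2←0xc4
3: ✓ CMP  NZCV=0010
4: ✓ MOVVC  r1←0xd1
5: · MOVEQ
6: ✓ CMP  NZCV=0011
7: · MOVMI
8: · SUBGE
9: ✓ SUBVS  r1←0xb6

EXEC = [2,4,9]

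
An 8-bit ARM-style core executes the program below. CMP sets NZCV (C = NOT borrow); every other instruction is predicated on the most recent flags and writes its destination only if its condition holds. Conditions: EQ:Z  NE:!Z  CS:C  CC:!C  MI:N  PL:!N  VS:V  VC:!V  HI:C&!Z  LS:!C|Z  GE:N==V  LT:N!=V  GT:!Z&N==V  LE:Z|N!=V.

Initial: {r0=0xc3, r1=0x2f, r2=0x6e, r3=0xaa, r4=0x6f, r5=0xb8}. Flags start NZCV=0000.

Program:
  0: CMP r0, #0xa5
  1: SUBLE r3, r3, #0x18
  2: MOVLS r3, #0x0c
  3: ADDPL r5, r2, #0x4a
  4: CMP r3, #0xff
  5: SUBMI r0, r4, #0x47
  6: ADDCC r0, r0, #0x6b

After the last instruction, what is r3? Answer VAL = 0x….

[0] flags=0010 → (cmp)
[1] flags=0010 LE?F → skip
[2] flags=0010 LS?F → skip
[3] flags=0010 PL?T → r5=0xb8
[4] flags=1000 → (cmp)
[5] flags=1000 MI?T → r0=0x28
[6] flags=1000 CC?T → r0=0x93

VAL = 0xaa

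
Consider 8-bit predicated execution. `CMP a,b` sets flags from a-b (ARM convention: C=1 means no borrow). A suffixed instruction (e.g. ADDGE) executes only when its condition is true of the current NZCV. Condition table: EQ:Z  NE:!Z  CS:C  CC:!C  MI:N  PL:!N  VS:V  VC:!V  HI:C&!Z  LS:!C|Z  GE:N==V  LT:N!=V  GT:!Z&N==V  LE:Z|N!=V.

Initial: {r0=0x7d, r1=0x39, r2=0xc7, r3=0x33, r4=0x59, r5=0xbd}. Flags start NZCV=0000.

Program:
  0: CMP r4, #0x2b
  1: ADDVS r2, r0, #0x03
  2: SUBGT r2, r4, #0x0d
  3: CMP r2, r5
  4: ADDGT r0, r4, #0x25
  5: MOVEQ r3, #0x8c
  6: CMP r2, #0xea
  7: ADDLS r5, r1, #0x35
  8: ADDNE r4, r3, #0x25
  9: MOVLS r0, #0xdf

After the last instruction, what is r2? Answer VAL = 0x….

VAL = 0x4c

[0] flags=0010 → (cmp)
[1] flags=0010 VS?F → skip
[2] flags=0010 GT?T → r2=0x4c
[3] flags=1001 → (cmp)
[4] flags=1001 GT?T → r0=0x7e
[5] flags=1001 EQ?F → skip
[6] flags=0000 → (cmp)
[7] flags=0000 LS?T → r5=0x6e
[8] flags=0000 NE?T → r4=0x58
[9] flags=0000 LS?T → r0=0xdf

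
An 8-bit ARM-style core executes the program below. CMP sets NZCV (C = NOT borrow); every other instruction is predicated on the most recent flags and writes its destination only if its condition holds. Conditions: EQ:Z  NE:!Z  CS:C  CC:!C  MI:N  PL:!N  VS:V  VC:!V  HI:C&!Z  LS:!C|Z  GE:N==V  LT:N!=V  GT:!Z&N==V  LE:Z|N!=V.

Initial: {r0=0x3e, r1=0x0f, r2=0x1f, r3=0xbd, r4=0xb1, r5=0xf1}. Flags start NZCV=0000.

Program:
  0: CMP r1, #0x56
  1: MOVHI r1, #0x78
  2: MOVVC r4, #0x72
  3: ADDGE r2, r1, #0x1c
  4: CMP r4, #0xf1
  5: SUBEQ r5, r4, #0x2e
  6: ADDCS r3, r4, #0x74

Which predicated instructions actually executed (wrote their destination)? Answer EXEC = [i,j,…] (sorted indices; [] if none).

0: ✓ CMP  NZCV=1000
1: · MOVHI
2: ✓ MOVVC  r4←0x72
3: · ADDGE
4: ✓ CMP  NZCV=1001
5: · SUBEQ
6: · ADDCS

EXEC = [2]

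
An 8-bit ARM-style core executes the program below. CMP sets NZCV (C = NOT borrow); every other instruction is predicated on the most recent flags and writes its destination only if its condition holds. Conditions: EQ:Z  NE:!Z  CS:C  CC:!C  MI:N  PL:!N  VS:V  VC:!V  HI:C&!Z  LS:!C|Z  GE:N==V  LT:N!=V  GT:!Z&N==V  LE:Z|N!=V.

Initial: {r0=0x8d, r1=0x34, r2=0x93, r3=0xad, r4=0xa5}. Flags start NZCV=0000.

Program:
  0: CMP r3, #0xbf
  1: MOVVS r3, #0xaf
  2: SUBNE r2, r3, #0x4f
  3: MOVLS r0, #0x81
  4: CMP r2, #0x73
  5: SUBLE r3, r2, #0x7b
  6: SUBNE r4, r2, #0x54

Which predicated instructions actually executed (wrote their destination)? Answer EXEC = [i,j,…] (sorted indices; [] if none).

0: ✓ CMP  NZCV=1000
1: · MOVVS
2: ✓ SUBNE  r2←0x5e
3: ✓ MOVLS  r0←0x81
4: ✓ CMP  NZCV=1000
5: ✓ SUBLE  r3←0xe3
6: ✓ SUBNE  r4←0x0a

EXEC = [2,3,5,6]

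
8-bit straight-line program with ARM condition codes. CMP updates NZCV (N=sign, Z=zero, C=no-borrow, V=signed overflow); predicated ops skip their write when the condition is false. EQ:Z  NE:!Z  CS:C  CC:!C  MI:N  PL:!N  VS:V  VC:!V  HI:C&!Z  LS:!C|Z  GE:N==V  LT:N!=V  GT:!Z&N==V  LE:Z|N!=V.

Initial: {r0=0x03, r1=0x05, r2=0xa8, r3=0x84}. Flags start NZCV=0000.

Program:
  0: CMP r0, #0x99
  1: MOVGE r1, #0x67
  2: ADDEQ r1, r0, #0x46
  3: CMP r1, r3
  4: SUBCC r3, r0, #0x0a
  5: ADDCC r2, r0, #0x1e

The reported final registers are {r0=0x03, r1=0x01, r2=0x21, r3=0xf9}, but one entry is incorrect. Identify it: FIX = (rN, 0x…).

0: ✓ CMP  NZCV=0000
1: ✓ MOVGE  r1←0x67
2: · ADDEQ
3: ✓ CMP  NZCV=1001
4: ✓ SUBCC  r3←0xf9
5: ✓ ADDCC  r2←0x21

FIX = (r1, 0x67)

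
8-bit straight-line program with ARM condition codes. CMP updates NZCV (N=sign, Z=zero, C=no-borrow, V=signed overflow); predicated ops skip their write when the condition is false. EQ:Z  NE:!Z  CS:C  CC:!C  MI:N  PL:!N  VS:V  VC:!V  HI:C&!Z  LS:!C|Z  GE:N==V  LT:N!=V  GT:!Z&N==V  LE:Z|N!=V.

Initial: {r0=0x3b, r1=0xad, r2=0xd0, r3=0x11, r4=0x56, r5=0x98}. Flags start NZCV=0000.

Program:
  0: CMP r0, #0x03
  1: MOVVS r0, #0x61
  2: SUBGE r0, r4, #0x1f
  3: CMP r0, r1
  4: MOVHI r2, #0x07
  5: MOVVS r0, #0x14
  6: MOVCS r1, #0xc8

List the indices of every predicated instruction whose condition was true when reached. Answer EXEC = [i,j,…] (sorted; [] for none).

0: ✓ CMP  NZCV=0010
1: · MOVVS
2: ✓ SUBGE  r0←0x37
3: ✓ CMP  NZCV=1001
4: · MOVHI
5: ✓ MOVVS  r0←0x14
6: · MOVCS

EXEC = [2,5]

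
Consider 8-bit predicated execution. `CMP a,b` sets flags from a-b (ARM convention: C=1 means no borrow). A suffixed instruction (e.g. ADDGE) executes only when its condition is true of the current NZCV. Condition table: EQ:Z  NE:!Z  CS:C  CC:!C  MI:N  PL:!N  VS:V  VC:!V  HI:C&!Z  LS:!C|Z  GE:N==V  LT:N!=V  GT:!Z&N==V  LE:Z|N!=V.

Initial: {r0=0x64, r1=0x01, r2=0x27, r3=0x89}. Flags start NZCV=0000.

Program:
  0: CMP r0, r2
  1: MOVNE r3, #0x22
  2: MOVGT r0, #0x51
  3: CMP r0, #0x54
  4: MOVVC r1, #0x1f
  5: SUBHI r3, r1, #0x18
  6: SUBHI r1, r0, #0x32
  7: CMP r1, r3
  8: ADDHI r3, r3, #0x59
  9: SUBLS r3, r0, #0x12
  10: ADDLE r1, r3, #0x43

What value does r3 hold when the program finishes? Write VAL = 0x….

0: ✓ CMP  NZCV=0010
1: ✓ MOVNE  r3←0x22
2: ✓ MOVGT  r0←0x51
3: ✓ CMP  NZCV=1000
4: ✓ MOVVC  r1←0x1f
5: · SUBHI
6: · SUBHI
7: ✓ CMP  NZCV=1000
8: · ADDHI
9: ✓ SUBLS  r3←0x3f
10: ✓ ADDLE  r1←0x82

VAL = 0x3f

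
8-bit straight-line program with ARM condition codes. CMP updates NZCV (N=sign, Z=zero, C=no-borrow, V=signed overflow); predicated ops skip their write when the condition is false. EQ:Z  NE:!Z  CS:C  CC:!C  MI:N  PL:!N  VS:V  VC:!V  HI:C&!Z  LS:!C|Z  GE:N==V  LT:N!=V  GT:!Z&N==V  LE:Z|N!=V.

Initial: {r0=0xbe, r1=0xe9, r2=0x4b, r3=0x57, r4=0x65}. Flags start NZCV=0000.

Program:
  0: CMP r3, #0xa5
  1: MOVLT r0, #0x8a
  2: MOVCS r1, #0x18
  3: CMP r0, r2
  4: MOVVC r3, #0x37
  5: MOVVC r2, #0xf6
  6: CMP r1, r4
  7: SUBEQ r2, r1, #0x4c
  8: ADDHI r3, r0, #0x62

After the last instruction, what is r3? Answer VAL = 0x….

VAL = 0x20

[0] flags=1001 → (cmp)
[1] flags=1001 LT?F → skip
[2] flags=1001 CS?F → skip
[3] flags=0011 → (cmp)
[4] flags=0011 VC?F → skip
[5] flags=0011 VC?F → skip
[6] flags=1010 → (cmp)
[7] flags=1010 EQ?F → skip
[8] flags=1010 HI?T → r3=0x20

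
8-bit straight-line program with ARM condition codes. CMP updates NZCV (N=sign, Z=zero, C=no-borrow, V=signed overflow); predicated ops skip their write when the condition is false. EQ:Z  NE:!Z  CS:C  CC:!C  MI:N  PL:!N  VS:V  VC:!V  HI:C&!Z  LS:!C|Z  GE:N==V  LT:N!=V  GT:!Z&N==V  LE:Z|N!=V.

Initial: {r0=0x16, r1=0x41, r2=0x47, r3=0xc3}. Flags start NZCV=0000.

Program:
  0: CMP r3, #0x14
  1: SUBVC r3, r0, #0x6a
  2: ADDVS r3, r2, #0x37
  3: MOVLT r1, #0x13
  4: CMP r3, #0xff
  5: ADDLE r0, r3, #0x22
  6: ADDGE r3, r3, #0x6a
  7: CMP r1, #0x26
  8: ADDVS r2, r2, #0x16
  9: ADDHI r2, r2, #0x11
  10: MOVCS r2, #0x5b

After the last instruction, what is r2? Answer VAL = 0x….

0: ✓ CMP  NZCV=1010
1: ✓ SUBVC  r3←0xac
2: · ADDVS
3: ✓ MOVLT  r1←0x13
4: ✓ CMP  NZCV=1000
5: ✓ ADDLE  r0←0xce
6: · ADDGE
7: ✓ CMP  NZCV=1000
8: · ADDVS
9: · ADDHI
10: · MOVCS

VAL = 0x47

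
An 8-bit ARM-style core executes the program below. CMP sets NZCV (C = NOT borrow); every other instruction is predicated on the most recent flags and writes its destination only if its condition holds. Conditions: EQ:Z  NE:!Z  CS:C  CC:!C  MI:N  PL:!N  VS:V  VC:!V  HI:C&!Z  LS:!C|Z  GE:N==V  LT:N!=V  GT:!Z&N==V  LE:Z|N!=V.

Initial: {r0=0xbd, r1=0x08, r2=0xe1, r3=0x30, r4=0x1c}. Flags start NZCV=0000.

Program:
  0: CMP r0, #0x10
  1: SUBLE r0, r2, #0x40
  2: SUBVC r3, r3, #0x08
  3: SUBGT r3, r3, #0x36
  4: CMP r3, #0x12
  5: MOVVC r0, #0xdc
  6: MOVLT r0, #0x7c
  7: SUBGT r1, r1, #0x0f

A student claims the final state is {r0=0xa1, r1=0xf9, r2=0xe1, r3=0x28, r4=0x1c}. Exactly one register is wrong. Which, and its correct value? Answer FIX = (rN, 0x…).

0: ✓ CMP  NZCV=1010
1: ✓ SUBLE  r0←0xa1
2: ✓ SUBVC  r3←0x28
3: · SUBGT
4: ✓ CMP  NZCV=0010
5: ✓ MOVVC  r0←0xdc
6: · MOVLT
7: ✓ SUBGT  r1←0xf9

FIX = (r0, 0xdc)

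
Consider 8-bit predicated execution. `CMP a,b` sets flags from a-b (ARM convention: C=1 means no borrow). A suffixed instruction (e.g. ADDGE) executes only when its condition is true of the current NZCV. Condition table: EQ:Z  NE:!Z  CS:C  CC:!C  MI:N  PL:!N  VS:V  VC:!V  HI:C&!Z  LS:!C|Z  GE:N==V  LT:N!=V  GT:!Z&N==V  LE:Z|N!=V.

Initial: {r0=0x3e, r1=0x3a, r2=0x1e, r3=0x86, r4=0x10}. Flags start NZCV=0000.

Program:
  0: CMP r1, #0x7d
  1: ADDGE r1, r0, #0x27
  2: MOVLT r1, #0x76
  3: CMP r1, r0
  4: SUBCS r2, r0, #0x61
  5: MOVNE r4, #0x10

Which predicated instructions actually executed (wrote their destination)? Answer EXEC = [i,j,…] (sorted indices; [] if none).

EXEC = [2,4,5]

0: ✓ CMP  NZCV=1000
1: · ADDGE
2: ✓ MOVLT  r1←0x76
3: ✓ CMP  NZCV=0010
4: ✓ SUBCS  r2←0xdd
5: ✓ MOVNE  r4←0x10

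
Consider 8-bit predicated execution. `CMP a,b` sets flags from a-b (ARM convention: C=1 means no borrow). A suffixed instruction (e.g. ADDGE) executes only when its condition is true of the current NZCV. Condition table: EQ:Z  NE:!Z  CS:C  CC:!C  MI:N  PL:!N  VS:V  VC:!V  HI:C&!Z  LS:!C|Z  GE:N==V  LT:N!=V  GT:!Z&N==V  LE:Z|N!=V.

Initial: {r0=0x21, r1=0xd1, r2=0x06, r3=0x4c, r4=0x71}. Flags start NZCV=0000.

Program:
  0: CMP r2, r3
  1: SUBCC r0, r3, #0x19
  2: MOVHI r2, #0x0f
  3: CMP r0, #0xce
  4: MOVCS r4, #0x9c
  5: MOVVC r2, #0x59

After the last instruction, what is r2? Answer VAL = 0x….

VAL = 0x59

0: ✓ CMP  NZCV=1000
1: ✓ SUBCC  r0←0x33
2: · MOVHI
3: ✓ CMP  NZCV=0000
4: · MOVCS
5: ✓ MOVVC  r2←0x59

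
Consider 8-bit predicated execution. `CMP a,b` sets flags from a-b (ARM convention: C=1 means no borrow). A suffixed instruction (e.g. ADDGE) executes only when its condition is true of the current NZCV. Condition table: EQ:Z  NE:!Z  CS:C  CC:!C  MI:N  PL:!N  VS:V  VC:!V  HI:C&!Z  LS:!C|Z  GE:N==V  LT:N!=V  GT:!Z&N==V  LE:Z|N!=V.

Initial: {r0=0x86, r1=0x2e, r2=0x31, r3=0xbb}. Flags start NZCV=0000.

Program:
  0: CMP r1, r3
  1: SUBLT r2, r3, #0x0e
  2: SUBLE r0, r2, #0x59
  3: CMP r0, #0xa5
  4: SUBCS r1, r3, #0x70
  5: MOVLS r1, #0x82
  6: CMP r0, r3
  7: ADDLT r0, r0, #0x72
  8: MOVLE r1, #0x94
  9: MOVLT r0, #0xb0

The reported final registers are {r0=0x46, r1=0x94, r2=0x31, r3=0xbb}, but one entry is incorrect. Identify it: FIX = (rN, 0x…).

0: ✓ CMP  NZCV=0000
1: · SUBLT
2: · SUBLE
3: ✓ CMP  NZCV=1000
4: · SUBCS
5: ✓ MOVLS  r1←0x82
6: ✓ CMP  NZCV=1000
7: ✓ ADDLT  r0←0xf8
8: ✓ MOVLE  r1←0x94
9: ✓ MOVLT  r0←0xb0

FIX = (r0, 0xb0)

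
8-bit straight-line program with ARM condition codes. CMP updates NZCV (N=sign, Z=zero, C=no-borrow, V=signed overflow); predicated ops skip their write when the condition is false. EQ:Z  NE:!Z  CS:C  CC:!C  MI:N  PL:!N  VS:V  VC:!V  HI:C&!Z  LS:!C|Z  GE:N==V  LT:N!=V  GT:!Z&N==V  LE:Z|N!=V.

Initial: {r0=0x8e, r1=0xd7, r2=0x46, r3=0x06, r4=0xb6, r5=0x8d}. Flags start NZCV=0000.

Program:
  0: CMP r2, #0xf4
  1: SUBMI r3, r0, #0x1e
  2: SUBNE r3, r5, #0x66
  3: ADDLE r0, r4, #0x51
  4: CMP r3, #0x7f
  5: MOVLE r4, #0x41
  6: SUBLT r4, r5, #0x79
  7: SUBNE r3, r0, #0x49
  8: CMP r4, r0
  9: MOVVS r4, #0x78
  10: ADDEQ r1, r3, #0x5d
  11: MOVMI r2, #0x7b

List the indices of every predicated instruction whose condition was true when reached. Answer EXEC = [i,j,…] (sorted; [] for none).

[0] flags=0000 → (cmp)
[1] flags=0000 MI?F → skip
[2] flags=0000 NE?T → r3=0x27
[3] flags=0000 LE?F → skip
[4] flags=1000 → (cmp)
[5] flags=1000 LE?T → r4=0x41
[6] flags=1000 LT?T → r4=0x14
[7] flags=1000 NE?T → r3=0x45
[8] flags=1001 → (cmp)
[9] flags=1001 VS?T → r4=0x78
[10] flags=1001 EQ?F → skip
[11] flags=1001 MI?T → r2=0x7b

EXEC = [2,5,6,7,9,11]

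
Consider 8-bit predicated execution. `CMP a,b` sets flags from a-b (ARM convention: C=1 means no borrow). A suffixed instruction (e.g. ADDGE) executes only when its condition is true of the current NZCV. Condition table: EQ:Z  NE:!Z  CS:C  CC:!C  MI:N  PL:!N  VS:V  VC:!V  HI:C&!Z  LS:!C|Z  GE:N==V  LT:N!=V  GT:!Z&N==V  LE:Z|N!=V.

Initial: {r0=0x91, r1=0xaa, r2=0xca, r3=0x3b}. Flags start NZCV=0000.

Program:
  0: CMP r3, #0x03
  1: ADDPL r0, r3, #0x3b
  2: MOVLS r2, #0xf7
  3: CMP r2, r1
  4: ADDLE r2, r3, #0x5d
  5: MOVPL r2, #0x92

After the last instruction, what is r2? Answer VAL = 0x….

0: ✓ CMP  NZCV=0010
1: ✓ ADDPL  r0←0x76
2: · MOVLS
3: ✓ CMP  NZCV=0010
4: · ADDLE
5: ✓ MOVPL  r2←0x92

VAL = 0x92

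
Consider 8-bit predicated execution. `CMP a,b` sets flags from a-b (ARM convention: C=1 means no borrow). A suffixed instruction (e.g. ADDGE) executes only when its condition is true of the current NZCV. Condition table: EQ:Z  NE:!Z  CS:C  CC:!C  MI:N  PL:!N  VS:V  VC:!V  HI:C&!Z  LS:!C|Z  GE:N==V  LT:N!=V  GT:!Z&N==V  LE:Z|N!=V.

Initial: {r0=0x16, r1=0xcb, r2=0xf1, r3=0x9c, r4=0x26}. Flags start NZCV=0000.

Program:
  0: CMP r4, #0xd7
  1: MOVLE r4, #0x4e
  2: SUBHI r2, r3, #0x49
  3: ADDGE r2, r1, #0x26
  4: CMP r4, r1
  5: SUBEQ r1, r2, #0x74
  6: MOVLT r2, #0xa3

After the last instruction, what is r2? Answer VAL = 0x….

VAL = 0xf1

[0] flags=0000 → (cmp)
[1] flags=0000 LE?F → skip
[2] flags=0000 HI?F → skip
[3] flags=0000 GE?T → r2=0xf1
[4] flags=0000 → (cmp)
[5] flags=0000 EQ?F → skip
[6] flags=0000 LT?F → skip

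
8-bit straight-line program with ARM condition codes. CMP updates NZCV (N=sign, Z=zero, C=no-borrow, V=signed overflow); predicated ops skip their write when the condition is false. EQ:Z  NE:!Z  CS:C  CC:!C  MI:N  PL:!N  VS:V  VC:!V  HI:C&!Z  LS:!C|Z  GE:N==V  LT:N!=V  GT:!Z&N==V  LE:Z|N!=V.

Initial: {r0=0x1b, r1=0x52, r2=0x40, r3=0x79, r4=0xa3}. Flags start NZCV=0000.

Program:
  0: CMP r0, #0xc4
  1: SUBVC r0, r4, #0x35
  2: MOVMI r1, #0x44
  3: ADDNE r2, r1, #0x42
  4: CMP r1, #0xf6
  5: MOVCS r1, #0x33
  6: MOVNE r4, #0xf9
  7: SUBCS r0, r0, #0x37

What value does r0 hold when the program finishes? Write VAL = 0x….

VAL = 0x6e

[0] flags=0000 → (cmp)
[1] flags=0000 VC?T → r0=0x6e
[2] flags=0000 MI?F → skip
[3] flags=0000 NE?T → r2=0x94
[4] flags=0000 → (cmp)
[5] flags=0000 CS?F → skip
[6] flags=0000 NE?T → r4=0xf9
[7] flags=0000 CS?F → skip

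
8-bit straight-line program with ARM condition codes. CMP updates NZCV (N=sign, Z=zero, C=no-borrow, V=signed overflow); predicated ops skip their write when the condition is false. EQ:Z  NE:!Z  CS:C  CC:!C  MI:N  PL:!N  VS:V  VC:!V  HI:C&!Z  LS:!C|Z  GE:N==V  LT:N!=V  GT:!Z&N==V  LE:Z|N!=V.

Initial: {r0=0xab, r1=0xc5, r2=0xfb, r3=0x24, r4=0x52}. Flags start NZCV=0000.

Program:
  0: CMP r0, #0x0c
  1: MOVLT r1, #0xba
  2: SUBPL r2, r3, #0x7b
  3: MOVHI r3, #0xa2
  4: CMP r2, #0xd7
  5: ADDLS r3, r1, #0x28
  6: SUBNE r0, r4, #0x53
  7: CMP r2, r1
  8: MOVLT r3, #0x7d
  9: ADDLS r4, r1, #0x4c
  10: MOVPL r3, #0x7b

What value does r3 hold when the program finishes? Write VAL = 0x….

0: ✓ CMP  NZCV=1010
1: ✓ MOVLT  r1←0xba
2: · SUBPL
3: ✓ MOVHI  r3←0xa2
4: ✓ CMP  NZCV=0010
5: · ADDLS
6: ✓ SUBNE  r0←0xff
7: ✓ CMP  NZCV=0010
8: · MOVLT
9: · ADDLS
10: ✓ MOVPL  r3←0x7b

VAL = 0x7b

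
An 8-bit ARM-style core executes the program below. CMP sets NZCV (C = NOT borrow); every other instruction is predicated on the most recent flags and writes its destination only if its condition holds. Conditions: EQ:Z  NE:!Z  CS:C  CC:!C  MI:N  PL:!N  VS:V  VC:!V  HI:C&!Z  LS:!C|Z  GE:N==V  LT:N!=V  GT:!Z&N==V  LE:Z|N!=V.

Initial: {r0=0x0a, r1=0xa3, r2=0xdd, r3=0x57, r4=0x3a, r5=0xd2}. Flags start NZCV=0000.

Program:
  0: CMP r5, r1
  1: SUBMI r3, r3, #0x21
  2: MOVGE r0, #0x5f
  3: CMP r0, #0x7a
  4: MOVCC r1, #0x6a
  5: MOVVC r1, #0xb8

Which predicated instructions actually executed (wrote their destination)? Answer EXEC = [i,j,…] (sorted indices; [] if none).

EXEC = [2,4,5]

0: ✓ CMP  NZCV=0010
1: · SUBMI
2: ✓ MOVGE  r0←0x5f
3: ✓ CMP  NZCV=1000
4: ✓ MOVCC  r1←0x6a
5: ✓ MOVVC  r1←0xb8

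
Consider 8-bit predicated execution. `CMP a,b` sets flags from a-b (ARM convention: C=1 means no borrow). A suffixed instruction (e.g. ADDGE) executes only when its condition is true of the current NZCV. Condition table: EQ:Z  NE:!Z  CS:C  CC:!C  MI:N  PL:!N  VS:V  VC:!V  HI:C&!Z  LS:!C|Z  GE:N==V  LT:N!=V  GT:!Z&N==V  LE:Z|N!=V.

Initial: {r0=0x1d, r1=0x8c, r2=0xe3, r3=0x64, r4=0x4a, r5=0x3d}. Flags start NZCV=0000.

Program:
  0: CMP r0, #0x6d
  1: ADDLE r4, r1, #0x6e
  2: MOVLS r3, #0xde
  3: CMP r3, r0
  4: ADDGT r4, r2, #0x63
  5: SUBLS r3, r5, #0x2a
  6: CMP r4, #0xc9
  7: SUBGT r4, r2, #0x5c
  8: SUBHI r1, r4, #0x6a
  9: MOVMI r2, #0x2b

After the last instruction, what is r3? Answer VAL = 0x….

VAL = 0xde

[0] flags=1000 → (cmp)
[1] flags=1000 LE?T → r4=0xfa
[2] flags=1000 LS?T → r3=0xde
[3] flags=1010 → (cmp)
[4] flags=1010 GT?F → skip
[5] flags=1010 LS?F → skip
[6] flags=0010 → (cmp)
[7] flags=0010 GT?T → r4=0x87
[8] flags=0010 HI?T → r1=0x1d
[9] flags=0010 MI?F → skip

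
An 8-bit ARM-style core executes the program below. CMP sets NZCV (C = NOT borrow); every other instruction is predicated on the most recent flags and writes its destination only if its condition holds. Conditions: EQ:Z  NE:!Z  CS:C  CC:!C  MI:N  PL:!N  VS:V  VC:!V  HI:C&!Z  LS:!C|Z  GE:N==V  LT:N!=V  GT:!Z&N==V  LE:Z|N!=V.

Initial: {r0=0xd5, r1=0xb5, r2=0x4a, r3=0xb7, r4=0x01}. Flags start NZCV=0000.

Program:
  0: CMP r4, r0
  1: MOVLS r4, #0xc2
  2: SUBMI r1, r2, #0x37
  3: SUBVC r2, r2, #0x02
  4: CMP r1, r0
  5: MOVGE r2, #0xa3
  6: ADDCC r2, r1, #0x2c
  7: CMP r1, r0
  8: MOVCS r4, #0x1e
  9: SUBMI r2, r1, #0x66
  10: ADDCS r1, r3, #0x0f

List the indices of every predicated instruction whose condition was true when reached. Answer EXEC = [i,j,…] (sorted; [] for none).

EXEC = [1,3,6,9]

0: ✓ CMP  NZCV=0000
1: ✓ MOVLS  r4←0xc2
2: · SUBMI
3: ✓ SUBVC  r2←0x48
4: ✓ CMP  NZCV=1000
5: · MOVGE
6: ✓ ADDCC  r2←0xe1
7: ✓ CMP  NZCV=1000
8: · MOVCS
9: ✓ SUBMI  r2←0x4f
10: · ADDCS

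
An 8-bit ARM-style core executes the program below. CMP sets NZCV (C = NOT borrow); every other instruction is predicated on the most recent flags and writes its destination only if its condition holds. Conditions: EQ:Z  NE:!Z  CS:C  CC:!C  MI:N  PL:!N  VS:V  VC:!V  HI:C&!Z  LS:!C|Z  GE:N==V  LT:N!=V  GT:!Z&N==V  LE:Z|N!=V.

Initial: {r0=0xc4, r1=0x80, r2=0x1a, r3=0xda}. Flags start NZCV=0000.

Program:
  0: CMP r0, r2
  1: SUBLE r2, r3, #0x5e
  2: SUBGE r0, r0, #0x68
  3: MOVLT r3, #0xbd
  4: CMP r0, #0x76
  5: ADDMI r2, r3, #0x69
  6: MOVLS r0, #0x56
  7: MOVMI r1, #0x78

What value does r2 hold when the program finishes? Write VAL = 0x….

0: ✓ CMP  NZCV=1010
1: ✓ SUBLE  r2←0x7c
2: · SUBGE
3: ✓ MOVLT  r3←0xbd
4: ✓ CMP  NZCV=0011
5: · ADDMI
6: · MOVLS
7: · MOVMI

VAL = 0x7c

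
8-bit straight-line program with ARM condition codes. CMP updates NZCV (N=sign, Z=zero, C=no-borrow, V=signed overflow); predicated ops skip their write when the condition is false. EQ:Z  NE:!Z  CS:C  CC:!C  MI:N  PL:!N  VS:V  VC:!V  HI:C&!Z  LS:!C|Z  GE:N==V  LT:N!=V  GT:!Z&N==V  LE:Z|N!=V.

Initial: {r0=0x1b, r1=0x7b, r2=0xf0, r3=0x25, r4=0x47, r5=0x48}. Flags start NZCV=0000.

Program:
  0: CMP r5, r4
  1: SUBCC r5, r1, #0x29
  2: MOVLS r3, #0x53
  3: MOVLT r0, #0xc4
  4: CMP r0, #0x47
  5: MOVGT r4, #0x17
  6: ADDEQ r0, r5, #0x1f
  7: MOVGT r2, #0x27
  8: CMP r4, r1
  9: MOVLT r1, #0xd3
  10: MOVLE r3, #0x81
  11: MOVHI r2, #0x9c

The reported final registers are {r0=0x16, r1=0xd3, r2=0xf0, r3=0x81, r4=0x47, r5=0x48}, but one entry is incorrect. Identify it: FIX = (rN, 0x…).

0: ✓ CMP  NZCV=0010
1: · SUBCC
2: · MOVLS
3: · MOVLT
4: ✓ CMP  NZCV=1000
5: · MOVGT
6: · ADDEQ
7: · MOVGT
8: ✓ CMP  NZCV=1000
9: ✓ MOVLT  r1←0xd3
10: ✓ MOVLE  r3←0x81
11: · MOVHI

FIX = (r0, 0x1b)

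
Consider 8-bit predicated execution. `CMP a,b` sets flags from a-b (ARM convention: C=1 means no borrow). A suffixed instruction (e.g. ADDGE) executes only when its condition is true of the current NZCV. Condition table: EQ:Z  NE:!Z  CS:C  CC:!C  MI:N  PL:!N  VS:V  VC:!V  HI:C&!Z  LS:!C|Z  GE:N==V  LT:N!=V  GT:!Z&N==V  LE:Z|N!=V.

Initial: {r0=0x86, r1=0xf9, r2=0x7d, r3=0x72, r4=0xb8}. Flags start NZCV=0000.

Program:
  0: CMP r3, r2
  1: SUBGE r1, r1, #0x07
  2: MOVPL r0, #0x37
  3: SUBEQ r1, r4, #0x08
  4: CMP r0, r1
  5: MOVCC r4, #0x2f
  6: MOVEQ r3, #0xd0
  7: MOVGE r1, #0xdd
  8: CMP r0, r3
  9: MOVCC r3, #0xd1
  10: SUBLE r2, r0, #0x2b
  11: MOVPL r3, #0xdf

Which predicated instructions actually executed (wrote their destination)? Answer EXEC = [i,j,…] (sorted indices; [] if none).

EXEC = [5,10,11]

0: ✓ CMP  NZCV=1000
1: · SUBGE
2: · MOVPL
3: · SUBEQ
4: ✓ CMP  NZCV=1000
5: ✓ MOVCC  r4←0x2f
6: · MOVEQ
7: · MOVGE
8: ✓ CMP  NZCV=0011
9: · MOVCC
10: ✓ SUBLE  r2←0x5b
11: ✓ MOVPL  r3←0xdf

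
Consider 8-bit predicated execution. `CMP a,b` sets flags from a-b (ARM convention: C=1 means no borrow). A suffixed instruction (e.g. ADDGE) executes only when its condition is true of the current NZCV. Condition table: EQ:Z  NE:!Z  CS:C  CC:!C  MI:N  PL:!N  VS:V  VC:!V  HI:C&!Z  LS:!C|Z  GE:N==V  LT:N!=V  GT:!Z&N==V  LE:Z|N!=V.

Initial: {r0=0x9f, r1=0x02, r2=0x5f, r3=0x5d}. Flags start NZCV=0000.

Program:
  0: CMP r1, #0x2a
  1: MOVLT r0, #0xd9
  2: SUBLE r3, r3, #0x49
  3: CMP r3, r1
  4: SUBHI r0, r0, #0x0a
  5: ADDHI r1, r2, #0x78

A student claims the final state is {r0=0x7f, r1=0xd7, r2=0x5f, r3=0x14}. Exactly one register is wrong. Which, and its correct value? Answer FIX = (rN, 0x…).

FIX = (r0, 0xcf)

[0] flags=1000 → (cmp)
[1] flags=1000 LT?T → r0=0xd9
[2] flags=1000 LE?T → r3=0x14
[3] flags=0010 → (cmp)
[4] flags=0010 HI?T → r0=0xcf
[5] flags=0010 HI?T → r1=0xd7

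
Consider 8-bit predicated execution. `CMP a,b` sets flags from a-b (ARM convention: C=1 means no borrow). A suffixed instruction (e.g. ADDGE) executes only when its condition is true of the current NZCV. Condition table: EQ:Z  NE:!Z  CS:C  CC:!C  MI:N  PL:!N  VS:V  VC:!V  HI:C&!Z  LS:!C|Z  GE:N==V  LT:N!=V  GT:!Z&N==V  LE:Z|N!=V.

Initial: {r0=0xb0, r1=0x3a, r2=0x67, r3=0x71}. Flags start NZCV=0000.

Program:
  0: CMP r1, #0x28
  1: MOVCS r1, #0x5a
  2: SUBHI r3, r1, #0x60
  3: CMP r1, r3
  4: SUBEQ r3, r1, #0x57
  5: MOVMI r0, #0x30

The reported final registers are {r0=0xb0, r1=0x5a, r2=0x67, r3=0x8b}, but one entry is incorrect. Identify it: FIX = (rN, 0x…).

FIX = (r3, 0xfa)

0: ✓ CMP  NZCV=0010
1: ✓ MOVCS  r1←0x5a
2: ✓ SUBHI  r3←0xfa
3: ✓ CMP  NZCV=0000
4: · SUBEQ
5: · MOVMI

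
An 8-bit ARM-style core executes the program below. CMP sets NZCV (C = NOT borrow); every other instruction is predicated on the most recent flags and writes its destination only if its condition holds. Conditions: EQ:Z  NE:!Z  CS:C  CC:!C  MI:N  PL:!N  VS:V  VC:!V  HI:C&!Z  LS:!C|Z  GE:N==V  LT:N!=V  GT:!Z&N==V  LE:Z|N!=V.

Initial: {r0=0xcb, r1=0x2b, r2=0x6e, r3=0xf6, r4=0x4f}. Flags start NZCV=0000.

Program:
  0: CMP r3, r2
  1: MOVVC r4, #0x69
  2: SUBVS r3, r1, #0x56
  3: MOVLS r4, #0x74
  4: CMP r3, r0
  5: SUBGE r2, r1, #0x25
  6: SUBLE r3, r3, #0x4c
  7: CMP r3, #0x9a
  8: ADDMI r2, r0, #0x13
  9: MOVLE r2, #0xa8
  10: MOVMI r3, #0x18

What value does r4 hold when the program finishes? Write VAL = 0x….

VAL = 0x69

0: ✓ CMP  NZCV=1010
1: ✓ MOVVC  r4←0x69
2: · SUBVS
3: · MOVLS
4: ✓ CMP  NZCV=0010
5: ✓ SUBGE  r2←0x06
6: · SUBLE
7: ✓ CMP  NZCV=0010
8: · ADDMI
9: · MOVLE
10: · MOVMI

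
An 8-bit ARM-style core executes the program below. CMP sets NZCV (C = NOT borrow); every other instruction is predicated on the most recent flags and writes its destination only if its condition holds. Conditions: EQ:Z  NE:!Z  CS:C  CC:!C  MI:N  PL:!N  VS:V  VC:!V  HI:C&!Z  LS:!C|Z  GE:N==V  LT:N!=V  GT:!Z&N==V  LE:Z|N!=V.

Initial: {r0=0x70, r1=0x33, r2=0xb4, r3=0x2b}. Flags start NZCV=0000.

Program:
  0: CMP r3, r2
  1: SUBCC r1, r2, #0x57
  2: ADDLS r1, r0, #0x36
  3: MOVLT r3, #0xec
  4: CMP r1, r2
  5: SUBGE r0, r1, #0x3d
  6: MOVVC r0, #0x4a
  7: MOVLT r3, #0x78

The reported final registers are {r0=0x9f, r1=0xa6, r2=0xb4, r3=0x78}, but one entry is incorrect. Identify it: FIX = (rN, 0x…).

0: ✓ CMP  NZCV=0000
1: ✓ SUBCC  r1←0x5d
2: ✓ ADDLS  r1←0xa6
3: · MOVLT
4: ✓ CMP  NZCV=1000
5: · SUBGE
6: ✓ MOVVC  r0←0x4a
7: ✓ MOVLT  r3←0x78

FIX = (r0, 0x4a)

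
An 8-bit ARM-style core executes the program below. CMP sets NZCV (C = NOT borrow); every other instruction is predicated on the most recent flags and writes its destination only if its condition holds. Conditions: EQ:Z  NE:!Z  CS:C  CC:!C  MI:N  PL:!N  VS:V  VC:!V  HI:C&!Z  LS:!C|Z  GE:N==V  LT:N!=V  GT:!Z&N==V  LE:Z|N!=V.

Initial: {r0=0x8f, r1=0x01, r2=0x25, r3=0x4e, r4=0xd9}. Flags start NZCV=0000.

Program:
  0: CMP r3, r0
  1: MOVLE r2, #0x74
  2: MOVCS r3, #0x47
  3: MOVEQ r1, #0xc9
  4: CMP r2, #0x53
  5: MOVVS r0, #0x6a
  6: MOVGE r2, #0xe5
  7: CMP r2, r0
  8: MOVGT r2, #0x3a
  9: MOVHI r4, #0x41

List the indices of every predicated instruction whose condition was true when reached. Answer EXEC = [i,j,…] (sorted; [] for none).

0: ✓ CMP  NZCV=1001
1: · MOVLE
2: · MOVCS
3: · MOVEQ
4: ✓ CMP  NZCV=1000
5: · MOVVS
6: · MOVGE
7: ✓ CMP  NZCV=1001
8: ✓ MOVGT  r2←0x3a
9: · MOVHI

EXEC = [8]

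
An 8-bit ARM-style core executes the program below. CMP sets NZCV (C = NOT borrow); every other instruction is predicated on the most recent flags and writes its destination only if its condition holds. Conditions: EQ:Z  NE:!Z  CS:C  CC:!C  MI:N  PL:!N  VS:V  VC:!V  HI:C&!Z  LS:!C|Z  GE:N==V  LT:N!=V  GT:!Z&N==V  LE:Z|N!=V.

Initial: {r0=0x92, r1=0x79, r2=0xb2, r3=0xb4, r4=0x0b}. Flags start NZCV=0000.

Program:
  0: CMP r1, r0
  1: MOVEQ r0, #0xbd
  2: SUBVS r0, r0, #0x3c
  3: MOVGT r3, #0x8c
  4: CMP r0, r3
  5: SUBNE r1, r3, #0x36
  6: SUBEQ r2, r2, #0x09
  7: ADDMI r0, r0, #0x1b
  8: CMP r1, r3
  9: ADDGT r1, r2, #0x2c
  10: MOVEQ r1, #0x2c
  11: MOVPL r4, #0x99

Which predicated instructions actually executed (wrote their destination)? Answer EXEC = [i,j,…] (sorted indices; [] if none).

EXEC = [2,3,5,7,9]

0: ✓ CMP  NZCV=1001
1: · MOVEQ
2: ✓ SUBVS  r0←0x56
3: ✓ MOVGT  r3←0x8c
4: ✓ CMP  NZCV=1001
5: ✓ SUBNE  r1←0x56
6: · SUBEQ
7: ✓ ADDMI  r0←0x71
8: ✓ CMP  NZCV=1001
9: ✓ ADDGT  r1←0xde
10: · MOVEQ
11: · MOVPL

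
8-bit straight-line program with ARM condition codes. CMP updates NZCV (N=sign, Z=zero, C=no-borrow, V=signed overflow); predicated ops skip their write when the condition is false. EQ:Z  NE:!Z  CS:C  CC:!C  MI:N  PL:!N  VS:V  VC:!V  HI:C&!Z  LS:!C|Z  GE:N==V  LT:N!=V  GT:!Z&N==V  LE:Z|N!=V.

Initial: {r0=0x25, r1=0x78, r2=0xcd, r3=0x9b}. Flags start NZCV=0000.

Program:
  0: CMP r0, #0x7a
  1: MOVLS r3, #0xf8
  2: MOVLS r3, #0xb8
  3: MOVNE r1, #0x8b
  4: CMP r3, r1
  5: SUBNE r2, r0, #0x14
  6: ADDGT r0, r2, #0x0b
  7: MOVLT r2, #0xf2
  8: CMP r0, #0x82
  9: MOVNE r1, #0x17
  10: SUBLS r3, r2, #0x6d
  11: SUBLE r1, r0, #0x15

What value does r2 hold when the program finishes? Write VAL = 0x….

VAL = 0x11

[0] flags=1000 → (cmp)
[1] flags=1000 LS?T → r3=0xf8
[2] flags=1000 LS?T → r3=0xb8
[3] flags=1000 NE?T → r1=0x8b
[4] flags=0010 → (cmp)
[5] flags=0010 NE?T → r2=0x11
[6] flags=0010 GT?T → r0=0x1c
[7] flags=0010 LT?F → skip
[8] flags=1001 → (cmp)
[9] flags=1001 NE?T → r1=0x17
[10] flags=1001 LS?T → r3=0xa4
[11] flags=1001 LE?F → skip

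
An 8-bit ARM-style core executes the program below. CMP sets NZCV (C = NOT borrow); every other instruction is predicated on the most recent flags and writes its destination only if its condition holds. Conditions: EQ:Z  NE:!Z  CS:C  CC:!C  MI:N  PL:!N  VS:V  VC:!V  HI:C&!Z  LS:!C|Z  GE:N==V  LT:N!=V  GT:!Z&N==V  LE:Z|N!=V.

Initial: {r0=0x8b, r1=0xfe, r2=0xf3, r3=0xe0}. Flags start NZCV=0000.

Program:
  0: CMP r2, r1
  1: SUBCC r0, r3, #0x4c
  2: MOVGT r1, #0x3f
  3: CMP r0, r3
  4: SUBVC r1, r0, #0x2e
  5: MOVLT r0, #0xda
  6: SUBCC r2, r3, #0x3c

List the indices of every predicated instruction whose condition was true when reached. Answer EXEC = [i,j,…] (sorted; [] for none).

EXEC = [1,4,5,6]

[0] flags=1000 → (cmp)
[1] flags=1000 CC?T → r0=0x94
[2] flags=1000 GT?F → skip
[3] flags=1000 → (cmp)
[4] flags=1000 VC?T → r1=0x66
[5] flags=1000 LT?T → r0=0xda
[6] flags=1000 CC?T → r2=0xa4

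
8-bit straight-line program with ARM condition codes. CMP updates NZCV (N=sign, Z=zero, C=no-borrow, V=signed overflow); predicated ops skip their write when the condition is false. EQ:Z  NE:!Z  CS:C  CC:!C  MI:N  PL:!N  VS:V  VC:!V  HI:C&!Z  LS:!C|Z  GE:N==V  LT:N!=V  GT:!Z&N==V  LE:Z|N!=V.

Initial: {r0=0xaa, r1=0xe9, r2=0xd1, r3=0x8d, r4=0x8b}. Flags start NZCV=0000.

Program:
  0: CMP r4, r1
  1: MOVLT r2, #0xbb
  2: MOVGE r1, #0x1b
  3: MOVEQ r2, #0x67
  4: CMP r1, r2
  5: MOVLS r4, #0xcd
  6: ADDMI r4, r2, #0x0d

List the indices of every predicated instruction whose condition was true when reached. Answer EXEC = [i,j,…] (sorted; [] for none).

EXEC = [1]

0: ✓ CMP  NZCV=1000
1: ✓ MOVLT  r2←0xbb
2: · MOVGE
3: · MOVEQ
4: ✓ CMP  NZCV=0010
5: · MOVLS
6: · ADDMI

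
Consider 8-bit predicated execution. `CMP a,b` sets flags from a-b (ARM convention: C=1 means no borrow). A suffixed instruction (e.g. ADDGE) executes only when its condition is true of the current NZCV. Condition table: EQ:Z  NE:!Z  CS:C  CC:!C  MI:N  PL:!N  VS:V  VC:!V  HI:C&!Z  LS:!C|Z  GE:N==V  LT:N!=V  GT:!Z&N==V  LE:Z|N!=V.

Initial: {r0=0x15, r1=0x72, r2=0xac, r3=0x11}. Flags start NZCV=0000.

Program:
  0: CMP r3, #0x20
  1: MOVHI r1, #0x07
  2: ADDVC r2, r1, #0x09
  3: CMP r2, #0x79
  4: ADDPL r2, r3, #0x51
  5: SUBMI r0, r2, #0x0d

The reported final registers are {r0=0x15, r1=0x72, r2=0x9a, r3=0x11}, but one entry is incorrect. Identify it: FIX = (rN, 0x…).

[0] flags=1000 → (cmp)
[1] flags=1000 HI?F → skip
[2] flags=1000 VC?T → r2=0x7b
[3] flags=0010 → (cmp)
[4] flags=0010 PL?T → r2=0x62
[5] flags=0010 MI?F → skip

FIX = (r2, 0x62)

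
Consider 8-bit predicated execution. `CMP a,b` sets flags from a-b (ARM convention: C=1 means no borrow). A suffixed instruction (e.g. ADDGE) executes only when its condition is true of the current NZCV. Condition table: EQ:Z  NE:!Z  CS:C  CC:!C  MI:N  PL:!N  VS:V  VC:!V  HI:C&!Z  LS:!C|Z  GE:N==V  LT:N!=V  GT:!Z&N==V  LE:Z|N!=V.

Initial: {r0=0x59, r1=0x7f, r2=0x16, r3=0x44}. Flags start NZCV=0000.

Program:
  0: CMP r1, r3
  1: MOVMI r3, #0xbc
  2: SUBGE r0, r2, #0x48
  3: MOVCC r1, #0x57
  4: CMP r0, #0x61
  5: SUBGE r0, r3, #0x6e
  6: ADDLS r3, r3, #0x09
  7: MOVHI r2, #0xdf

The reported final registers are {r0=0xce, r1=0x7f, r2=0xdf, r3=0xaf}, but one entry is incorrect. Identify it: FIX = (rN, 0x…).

0: ✓ CMP  NZCV=0010
1: · MOVMI
2: ✓ SUBGE  r0←0xce
3: · MOVCC
4: ✓ CMP  NZCV=0011
5: · SUBGE
6: · ADDLS
7: ✓ MOVHI  r2←0xdf

FIX = (r3, 0x44)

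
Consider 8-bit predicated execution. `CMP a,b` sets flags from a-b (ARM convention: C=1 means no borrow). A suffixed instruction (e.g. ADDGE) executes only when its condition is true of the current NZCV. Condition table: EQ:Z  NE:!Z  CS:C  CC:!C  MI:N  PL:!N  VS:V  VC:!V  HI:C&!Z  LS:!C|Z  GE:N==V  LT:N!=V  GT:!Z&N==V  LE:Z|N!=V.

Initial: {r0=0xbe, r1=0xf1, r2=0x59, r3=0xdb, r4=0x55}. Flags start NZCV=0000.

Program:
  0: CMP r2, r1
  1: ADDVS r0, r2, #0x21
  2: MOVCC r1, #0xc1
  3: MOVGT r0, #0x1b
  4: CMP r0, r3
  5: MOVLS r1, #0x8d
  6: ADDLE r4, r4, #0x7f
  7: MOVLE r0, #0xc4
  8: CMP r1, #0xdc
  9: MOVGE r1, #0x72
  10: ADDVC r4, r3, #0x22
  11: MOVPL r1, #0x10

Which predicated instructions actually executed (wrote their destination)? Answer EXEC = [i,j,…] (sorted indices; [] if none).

EXEC = [2,3,5,10]

[0] flags=0000 → (cmp)
[1] flags=0000 VS?F → skip
[2] flags=0000 CC?T → r1=0xc1
[3] flags=0000 GT?T → r0=0x1b
[4] flags=0000 → (cmp)
[5] flags=0000 LS?T → r1=0x8d
[6] flags=0000 LE?F → skip
[7] flags=0000 LE?F → skip
[8] flags=1000 → (cmp)
[9] flags=1000 GE?F → skip
[10] flags=1000 VC?T → r4=0xfd
[11] flags=1000 PL?F → skip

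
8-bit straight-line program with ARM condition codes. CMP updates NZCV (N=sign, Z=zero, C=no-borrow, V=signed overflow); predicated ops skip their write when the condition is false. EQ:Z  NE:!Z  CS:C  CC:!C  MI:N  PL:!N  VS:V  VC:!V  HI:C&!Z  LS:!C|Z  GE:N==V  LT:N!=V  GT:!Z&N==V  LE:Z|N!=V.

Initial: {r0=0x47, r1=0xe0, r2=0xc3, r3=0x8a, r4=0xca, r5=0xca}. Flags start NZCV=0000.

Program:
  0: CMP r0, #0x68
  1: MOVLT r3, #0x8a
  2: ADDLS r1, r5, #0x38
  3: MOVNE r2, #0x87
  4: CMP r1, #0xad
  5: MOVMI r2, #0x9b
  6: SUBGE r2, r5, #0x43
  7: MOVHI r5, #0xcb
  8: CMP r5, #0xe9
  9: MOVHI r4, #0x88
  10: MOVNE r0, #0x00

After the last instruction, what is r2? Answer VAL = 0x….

VAL = 0x87

[0] flags=1000 → (cmp)
[1] flags=1000 LT?T → r3=0x8a
[2] flags=1000 LS?T → r1=0x02
[3] flags=1000 NE?T → r2=0x87
[4] flags=0000 → (cmp)
[5] flags=0000 MI?F → skip
[6] flags=0000 GE?T → r2=0x87
[7] flags=0000 HI?F → skip
[8] flags=1000 → (cmp)
[9] flags=1000 HI?F → skip
[10] flags=1000 NE?T → r0=0x00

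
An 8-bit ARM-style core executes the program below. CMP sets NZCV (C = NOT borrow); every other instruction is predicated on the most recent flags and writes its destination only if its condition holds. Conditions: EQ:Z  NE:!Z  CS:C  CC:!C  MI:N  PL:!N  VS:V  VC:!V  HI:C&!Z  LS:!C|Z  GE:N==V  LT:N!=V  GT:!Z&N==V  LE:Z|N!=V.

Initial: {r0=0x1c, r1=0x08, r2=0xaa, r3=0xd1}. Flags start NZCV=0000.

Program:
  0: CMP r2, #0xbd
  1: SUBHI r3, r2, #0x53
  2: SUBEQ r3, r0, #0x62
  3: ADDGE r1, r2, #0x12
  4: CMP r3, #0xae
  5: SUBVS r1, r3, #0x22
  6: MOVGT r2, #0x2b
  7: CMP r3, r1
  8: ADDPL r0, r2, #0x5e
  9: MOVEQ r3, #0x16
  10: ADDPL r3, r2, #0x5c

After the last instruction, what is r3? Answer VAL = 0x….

VAL = 0xd1

[0] flags=1000 → (cmp)
[1] flags=1000 HI?F → skip
[2] flags=1000 EQ?F → skip
[3] flags=1000 GE?F → skip
[4] flags=0010 → (cmp)
[5] flags=0010 VS?F → skip
[6] flags=0010 GT?T → r2=0x2b
[7] flags=1010 → (cmp)
[8] flags=1010 PL?F → skip
[9] flags=1010 EQ?F → skip
[10] flags=1010 PL?F → skip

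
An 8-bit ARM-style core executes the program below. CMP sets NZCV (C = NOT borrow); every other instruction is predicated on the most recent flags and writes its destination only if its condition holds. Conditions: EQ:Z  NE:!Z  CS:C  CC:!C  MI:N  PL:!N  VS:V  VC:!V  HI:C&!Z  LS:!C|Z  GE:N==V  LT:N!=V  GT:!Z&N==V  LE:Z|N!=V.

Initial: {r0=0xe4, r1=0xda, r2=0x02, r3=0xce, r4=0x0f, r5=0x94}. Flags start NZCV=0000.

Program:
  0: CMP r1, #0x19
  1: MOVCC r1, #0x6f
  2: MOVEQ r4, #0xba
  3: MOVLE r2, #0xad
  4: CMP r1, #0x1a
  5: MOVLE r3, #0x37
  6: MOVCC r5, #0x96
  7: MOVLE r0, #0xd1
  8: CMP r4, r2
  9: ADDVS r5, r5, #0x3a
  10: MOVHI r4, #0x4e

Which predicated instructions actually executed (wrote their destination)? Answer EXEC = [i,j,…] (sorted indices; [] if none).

EXEC = [3,5,7]

0: ✓ CMP  NZCV=1010
1: · MOVCC
2: · MOVEQ
3: ✓ MOVLE  r2←0xad
4: ✓ CMP  NZCV=1010
5: ✓ MOVLE  r3←0x37
6: · MOVCC
7: ✓ MOVLE  r0←0xd1
8: ✓ CMP  NZCV=0000
9: · ADDVS
10: · MOVHI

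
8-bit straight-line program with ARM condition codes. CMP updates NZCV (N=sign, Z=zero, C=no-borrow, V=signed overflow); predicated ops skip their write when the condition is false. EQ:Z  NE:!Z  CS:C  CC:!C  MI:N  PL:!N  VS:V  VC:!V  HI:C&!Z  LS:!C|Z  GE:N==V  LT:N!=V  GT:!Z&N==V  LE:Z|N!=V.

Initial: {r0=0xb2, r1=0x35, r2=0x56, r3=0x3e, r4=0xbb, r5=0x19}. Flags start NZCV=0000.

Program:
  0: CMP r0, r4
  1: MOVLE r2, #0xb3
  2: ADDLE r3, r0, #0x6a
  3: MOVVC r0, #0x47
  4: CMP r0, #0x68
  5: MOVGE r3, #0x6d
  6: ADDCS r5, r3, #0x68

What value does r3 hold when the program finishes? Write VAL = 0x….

0: ✓ CMP  NZCV=1000
1: ✓ MOVLE  r2←0xb3
2: ✓ ADDLE  r3←0x1c
3: ✓ MOVVC  r0←0x47
4: ✓ CMP  NZCV=1000
5: · MOVGE
6: · ADDCS

VAL = 0x1c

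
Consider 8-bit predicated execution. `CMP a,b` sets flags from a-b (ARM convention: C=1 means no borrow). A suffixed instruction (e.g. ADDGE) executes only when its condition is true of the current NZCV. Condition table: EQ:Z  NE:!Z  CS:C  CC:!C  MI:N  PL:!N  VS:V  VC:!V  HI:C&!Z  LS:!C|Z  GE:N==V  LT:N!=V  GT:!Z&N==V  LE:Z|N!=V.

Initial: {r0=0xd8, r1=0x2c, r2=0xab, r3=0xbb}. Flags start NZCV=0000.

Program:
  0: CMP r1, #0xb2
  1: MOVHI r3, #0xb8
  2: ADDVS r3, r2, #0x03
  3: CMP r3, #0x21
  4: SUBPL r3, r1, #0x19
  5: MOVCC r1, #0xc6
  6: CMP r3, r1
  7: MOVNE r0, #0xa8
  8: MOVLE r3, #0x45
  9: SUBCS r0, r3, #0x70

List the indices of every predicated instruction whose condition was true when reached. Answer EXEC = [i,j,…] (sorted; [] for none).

EXEC = [7,8,9]

0: ✓ CMP  NZCV=0000
1: · MOVHI
2: · ADDVS
3: ✓ CMP  NZCV=1010
4: · SUBPL
5: · MOVCC
6: ✓ CMP  NZCV=1010
7: ✓ MOVNE  r0←0xa8
8: ✓ MOVLE  r3←0x45
9: ✓ SUBCS  r0←0xd5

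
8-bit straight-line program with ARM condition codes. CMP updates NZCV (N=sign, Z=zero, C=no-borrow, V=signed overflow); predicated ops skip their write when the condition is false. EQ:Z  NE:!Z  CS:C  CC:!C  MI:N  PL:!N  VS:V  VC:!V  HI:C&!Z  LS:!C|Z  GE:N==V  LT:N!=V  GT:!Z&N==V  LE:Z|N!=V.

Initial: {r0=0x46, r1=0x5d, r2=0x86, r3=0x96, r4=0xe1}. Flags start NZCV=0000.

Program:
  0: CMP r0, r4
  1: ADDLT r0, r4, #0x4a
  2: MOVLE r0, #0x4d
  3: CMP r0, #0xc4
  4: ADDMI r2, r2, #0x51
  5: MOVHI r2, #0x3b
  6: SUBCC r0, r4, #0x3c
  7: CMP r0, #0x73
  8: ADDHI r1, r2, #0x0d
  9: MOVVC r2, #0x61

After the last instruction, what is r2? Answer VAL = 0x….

0: ✓ CMP  NZCV=0000
1: · ADDLT
2: · MOVLE
3: ✓ CMP  NZCV=1001
4: ✓ ADDMI  r2←0xd7
5: · MOVHI
6: ✓ SUBCC  r0←0xa5
7: ✓ CMP  NZCV=0011
8: ✓ ADDHI  r1←0xe4
9: · MOVVC

VAL = 0xd7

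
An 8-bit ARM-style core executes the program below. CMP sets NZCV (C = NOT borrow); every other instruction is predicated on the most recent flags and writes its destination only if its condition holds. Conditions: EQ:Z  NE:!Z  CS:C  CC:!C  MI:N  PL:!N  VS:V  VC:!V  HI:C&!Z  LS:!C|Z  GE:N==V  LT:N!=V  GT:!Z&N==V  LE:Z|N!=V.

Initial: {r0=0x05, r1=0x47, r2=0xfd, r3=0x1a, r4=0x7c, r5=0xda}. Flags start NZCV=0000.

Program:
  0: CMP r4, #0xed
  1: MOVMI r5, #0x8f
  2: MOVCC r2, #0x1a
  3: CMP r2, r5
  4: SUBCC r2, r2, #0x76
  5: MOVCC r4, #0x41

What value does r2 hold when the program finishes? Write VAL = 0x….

VAL = 0xa4

0: ✓ CMP  NZCV=1001
1: ✓ MOVMI  r5←0x8f
2: ✓ MOVCC  r2←0x1a
3: ✓ CMP  NZCV=1001
4: ✓ SUBCC  r2←0xa4
5: ✓ MOVCC  r4←0x41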